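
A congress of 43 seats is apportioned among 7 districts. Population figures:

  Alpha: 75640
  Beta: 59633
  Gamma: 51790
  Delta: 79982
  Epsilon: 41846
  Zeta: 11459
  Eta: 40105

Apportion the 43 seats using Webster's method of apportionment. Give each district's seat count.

Alpha 9, Beta 7, Gamma 6, Delta 10, Epsilon 5, Zeta 1, Eta 5

Standard divisor 360455/43 ≈ 8382.674; standard quotas: Alpha 9.023, Beta 7.114, Gamma 6.178, Delta 9.541, Epsilon 4.992, Zeta 1.367, Eta 4.784.
Rounding to the nearest integer gives Alpha 9, Beta 7, Gamma 6, Delta 10, Epsilon 5, Zeta 1, Eta 5 — total 43, matching the house size, so no adjustment is needed.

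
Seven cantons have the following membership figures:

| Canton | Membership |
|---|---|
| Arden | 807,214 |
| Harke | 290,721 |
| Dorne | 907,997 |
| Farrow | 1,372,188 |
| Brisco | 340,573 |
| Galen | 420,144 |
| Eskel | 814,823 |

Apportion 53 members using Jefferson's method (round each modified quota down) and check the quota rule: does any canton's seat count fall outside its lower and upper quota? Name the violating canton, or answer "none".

Standard quotas: Arden 8.637, Harke 3.110, Dorne 9.715, Farrow 14.681, Brisco 3.644, Galen 4.495, Eskel 8.718.
Jefferson allocation: Arden 9, Harke 3, Dorne 10, Farrow 15, Brisco 3, Galen 4, Eskel 9.
Every allocation lies between the lower and upper quota.

none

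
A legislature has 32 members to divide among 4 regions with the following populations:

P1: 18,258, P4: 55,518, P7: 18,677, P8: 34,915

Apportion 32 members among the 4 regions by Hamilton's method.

P1 4; P4 14; P7 5; P8 9

Standard divisor: 127368 ÷ 32 ≈ 3980.25.
Standard quotas: P1 4.5871, P4 13.9484, P7 4.6924, P8 8.7721.
Lower quotas: P1 4, P4 13, P7 4, P8 8 (sum 29, leaving 3 seats).
Remainders in descending order: P4 0.9484, P8 0.7721, P7 0.6924, P1 0.5871.
Largest remainders: P4, P8, P7 receive the extra seats.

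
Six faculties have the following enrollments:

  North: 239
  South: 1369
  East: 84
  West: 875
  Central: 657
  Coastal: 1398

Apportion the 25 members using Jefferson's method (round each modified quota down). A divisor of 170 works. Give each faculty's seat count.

With modified divisor 170: modified quotas North 1.406, South 8.053, East 0.494, West 5.147, Central 3.865, Coastal 8.224.
Rounding down: North 1, South 8, East 0, West 5, Central 3, Coastal 8 (total 25).

North 1, South 8, East 0, West 5, Central 3, Coastal 8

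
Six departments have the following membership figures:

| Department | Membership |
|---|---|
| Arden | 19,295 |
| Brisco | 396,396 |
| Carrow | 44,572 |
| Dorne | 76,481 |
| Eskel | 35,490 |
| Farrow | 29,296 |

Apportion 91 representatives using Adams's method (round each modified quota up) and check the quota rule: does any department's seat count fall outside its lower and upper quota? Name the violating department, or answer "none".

Brisco

Standard quotas: Arden 2.919, Brisco 59.967, Carrow 6.743, Dorne 11.570, Eskel 5.369, Farrow 4.432.
Adams allocation: Arden 3, Brisco 58, Carrow 7, Dorne 12, Eskel 6, Farrow 5.
Brisco has quota 59.967 (lower 59, upper 60) but receives 58 — outside the quota interval.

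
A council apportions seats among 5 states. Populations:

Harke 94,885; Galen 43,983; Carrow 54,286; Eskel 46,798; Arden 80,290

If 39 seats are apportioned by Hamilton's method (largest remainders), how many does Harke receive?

11

Total 320242; standard divisor 320242/39 ≈ 8211.333.
Standard quotas: Harke 11.5554, Galen 5.3564, Carrow 6.6111, Eskel 5.6992, Arden 9.7779.
Lower quotas: Harke 11, Galen 5, Carrow 6, Eskel 5, Arden 9 (sum 36, leaving 3 seats).
Remainders in descending order: Arden 0.7779, Eskel 0.6992, Carrow 0.6111, Harke 0.5554, Galen 0.3564.
Largest remainders: Arden, Eskel, Carrow receive the extra seats.
Harke receives 11.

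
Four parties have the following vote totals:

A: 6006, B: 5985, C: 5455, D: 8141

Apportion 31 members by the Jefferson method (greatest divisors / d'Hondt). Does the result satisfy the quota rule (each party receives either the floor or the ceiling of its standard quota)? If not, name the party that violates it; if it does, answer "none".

none

Standard quotas: A 7.277, B 7.251, C 6.609, D 9.863.
Jefferson allocation: A 7, B 7, C 7, D 10.
Every allocation lies between the lower and upper quota.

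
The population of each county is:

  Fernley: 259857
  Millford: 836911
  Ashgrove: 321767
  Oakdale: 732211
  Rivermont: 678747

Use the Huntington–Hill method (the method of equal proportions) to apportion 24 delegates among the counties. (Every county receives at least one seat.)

With divisor 118452: modified quotas Fernley 2.194, Millford 7.065, Ashgrove 2.716, Oakdale 6.181, Rivermont 5.730.
Geometric-mean thresholds: Fernley √(2·3)=2.449, Millford √(7·8)=7.483, Ashgrove √(2·3)=2.449, Oakdale √(6·7)=6.481, Rivermont √(5·6)=5.477.
Each quota rounded against its threshold gives Fernley 2, Millford 7, Ashgrove 3, Oakdale 6, Rivermont 6 (total 24).

Fernley: 2, Millford: 7, Ashgrove: 3, Oakdale: 6, Rivermont: 6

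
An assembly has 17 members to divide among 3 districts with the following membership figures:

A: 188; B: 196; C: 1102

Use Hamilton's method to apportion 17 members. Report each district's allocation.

Standard divisor: 1486 ÷ 17 ≈ 87.412.
Standard quotas: A 2.151, B 2.242, C 12.607.
Lower quotas: A 2, B 2, C 12 (sum 16, leaving 1 seat).
Remainders in descending order: C 0.607, B 0.242, A 0.151.
The surplus seat goes to C.

A: 2, B: 2, C: 13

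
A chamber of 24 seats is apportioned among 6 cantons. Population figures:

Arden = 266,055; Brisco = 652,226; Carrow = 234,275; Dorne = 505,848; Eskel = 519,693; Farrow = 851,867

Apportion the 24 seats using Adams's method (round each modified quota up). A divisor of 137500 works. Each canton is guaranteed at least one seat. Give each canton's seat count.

Arden 2, Brisco 5, Carrow 2, Dorne 4, Eskel 4, Farrow 7

With modified divisor 137500: modified quotas Arden 1.935, Brisco 4.743, Carrow 1.704, Dorne 3.679, Eskel 3.780, Farrow 6.195.
Rounding up: Arden 2, Brisco 5, Carrow 2, Dorne 4, Eskel 4, Farrow 7 (total 24).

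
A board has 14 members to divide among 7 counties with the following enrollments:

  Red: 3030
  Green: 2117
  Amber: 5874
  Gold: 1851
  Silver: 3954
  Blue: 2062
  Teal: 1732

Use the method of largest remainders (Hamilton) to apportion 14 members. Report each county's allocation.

Total 20620; standard divisor 20620/14 ≈ 1472.857.
Standard quotas: Red 2.0572, Green 1.4373, Amber 3.9882, Gold 1.2567, Silver 2.6846, Blue 1.4000, Teal 1.1759.
Lower quotas: Red 2, Green 1, Amber 3, Gold 1, Silver 2, Blue 1, Teal 1 (sum 11, leaving 3 seats).
Remainders in descending order: Amber 0.9882, Silver 0.6846, Green 0.4373, Blue 0.4000, Gold 0.2567, Teal 0.1759, Red 0.0572.
The surplus seats go to Amber, Silver, Green.

Red: 2; Green: 2; Amber: 4; Gold: 1; Silver: 3; Blue: 1; Teal: 1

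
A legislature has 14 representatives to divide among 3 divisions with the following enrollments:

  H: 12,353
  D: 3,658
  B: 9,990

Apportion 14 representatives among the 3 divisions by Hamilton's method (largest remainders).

Total 26001; standard divisor 26001/14 ≈ 1857.214.
Standard quotas: H 6.6514, D 1.9696, B 5.3790.
Lower quotas: H 6, D 1, B 5 (sum 12, leaving 2 seats).
Remainders in descending order: D 0.9696, H 0.6514, B 0.3790.
The surplus seats go to D, H.

H 7; D 2; B 5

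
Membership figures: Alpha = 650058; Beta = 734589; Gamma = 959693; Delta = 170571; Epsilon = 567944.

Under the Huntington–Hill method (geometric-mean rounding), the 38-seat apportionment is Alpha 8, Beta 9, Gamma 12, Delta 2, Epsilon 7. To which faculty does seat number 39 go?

Beta

Priority for the next seat is population ÷ (√(s·(s+1))).
Priorities: Alpha 76610.070, Beta 77432.479, Gamma 76836.934, Delta 69635.319, Epsilon 75894.709.
Highest priority: Beta.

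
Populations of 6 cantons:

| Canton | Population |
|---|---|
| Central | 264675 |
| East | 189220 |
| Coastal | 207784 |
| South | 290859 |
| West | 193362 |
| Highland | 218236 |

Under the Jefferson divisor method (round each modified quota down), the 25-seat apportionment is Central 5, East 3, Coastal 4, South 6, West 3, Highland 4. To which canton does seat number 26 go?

West

Priority for the next seat is population ÷ (current seats + 1).
Priorities: Central 44112.500, East 47305.000, Coastal 41556.800, South 41551.286, West 48340.500, Highland 43647.200.
Highest priority: West.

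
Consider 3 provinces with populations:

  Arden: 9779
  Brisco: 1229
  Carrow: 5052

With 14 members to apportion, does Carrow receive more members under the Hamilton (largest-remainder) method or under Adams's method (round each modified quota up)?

Adams

Hamilton: Arden 9, Brisco 1, Carrow 4.
Adams: Arden 8, Brisco 1, Carrow 5.
Carrow gets 4 under Hamilton and 5 under Adams.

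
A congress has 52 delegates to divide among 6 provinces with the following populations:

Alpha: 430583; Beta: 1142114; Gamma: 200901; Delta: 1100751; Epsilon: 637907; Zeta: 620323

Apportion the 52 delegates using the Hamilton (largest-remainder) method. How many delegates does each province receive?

Total 4132579; standard divisor 4132579/52 ≈ 79472.673.
Standard quotas: Alpha 5.4180, Beta 14.3712, Gamma 2.5279, Delta 13.8507, Epsilon 8.0267, Zeta 7.8055.
Lower quotas: Alpha 5, Beta 14, Gamma 2, Delta 13, Epsilon 8, Zeta 7 (sum 49, leaving 3 seats).
Remainders in descending order: Delta 0.8507, Zeta 0.8055, Gamma 0.5279, Alpha 0.4180, Beta 0.3712, Epsilon 0.0267.
The surplus seats go to Delta, Zeta, Gamma.

Alpha=5; Beta=14; Gamma=3; Delta=14; Epsilon=8; Zeta=8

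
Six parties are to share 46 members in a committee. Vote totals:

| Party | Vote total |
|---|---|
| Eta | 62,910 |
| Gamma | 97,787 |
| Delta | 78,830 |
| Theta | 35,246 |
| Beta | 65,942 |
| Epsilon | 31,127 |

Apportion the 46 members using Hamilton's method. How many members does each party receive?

Eta 8, Gamma 12, Delta 10, Theta 4, Beta 8, Epsilon 4

Total 371842; standard divisor 371842/46 ≈ 8083.522.
Standard quotas: Eta 7.7825, Gamma 12.0971, Delta 9.7519, Theta 4.3602, Beta 8.1576, Epsilon 3.8507.
Lower quotas: Eta 7, Gamma 12, Delta 9, Theta 4, Beta 8, Epsilon 3 (sum 43, leaving 3 seats).
Remainders in descending order: Epsilon 0.8507, Eta 0.7825, Delta 0.7519, Theta 0.3602, Beta 0.1576, Gamma 0.0971.
The surplus seats go to Epsilon, Eta, Delta.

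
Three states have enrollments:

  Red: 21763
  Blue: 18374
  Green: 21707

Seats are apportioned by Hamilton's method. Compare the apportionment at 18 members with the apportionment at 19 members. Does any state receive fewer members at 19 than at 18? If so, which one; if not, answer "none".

Blue

At 18 seats: Red 6, Blue 6, Green 6.
At 19 seats: Red 7, Blue 5, Green 7.
Blue drops from 6 to 5.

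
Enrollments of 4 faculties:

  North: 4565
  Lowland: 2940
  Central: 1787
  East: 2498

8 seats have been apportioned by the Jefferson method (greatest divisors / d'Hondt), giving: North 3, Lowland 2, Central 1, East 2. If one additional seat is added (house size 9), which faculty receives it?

North

Priority for the next seat is population ÷ (current seats + 1).
Priorities: North 1141.250, Lowland 980.000, Central 893.500, East 832.667.
Highest priority: North.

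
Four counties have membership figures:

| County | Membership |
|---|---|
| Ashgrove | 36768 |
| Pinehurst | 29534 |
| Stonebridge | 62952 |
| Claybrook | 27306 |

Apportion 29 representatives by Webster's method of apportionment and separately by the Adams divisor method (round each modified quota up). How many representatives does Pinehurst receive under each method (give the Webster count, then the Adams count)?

Webster: Ashgrove 7, Pinehurst 5, Stonebridge 12, Claybrook 5.
Adams: Ashgrove 7, Pinehurst 6, Stonebridge 11, Claybrook 5.
Pinehurst gets 5 under Webster and 6 under Adams.

5 and 6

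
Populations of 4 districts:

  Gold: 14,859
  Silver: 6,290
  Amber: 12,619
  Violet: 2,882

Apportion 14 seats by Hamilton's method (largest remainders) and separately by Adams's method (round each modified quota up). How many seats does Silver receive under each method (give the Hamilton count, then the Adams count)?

2 and 3

Hamilton: Gold 6, Silver 2, Amber 5, Violet 1.
Adams: Gold 5, Silver 3, Amber 5, Violet 1.
Silver gets 2 under Hamilton and 3 under Adams.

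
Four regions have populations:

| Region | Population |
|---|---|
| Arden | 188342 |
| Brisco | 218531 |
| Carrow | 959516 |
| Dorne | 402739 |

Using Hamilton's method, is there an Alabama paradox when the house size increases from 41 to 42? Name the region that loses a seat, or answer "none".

At 41 seats: Arden 5, Brisco 5, Carrow 22, Dorne 9.
At 42 seats: Arden 4, Brisco 5, Carrow 23, Dorne 10.
Arden drops from 5 to 4.

Arden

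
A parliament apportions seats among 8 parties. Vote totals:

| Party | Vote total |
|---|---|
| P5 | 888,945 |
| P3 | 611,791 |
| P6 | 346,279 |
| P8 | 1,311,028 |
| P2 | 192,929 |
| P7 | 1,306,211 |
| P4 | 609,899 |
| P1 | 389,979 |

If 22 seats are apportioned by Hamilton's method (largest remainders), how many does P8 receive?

5

The standard divisor is 5657061/22 ≈ 257139.136.
Standard quotas: P5 3.4571, P3 2.3792, P6 1.3467, P8 5.0985, P2 0.7503, P7 5.0798, P4 2.3719, P1 1.5166.
Lower quotas: P5 3, P3 2, P6 1, P8 5, P2 0, P7 5, P4 2, P1 1 (sum 19, leaving 3 seats).
Remainders in descending order: P2 0.7503, P1 0.5166, P5 0.4571, P3 0.3792, P4 0.3719, P6 0.3467, P8 0.0985, P7 0.0798.
Largest remainders: P2, P1, P5 receive the extra seats.
P8 receives 5.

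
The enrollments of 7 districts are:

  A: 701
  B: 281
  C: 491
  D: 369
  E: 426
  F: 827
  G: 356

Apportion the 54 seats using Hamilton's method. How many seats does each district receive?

Standard divisor: 3451 ÷ 54 ≈ 63.907.
Standard quotas: A 10.969, B 4.397, C 7.683, D 5.774, E 6.666, F 12.941, G 5.571.
Lower quotas: A 10, B 4, C 7, D 5, E 6, F 12, G 5 (sum 49, leaving 5 seats).
Remainders in descending order: A 0.969, F 0.941, D 0.774, C 0.683, E 0.666, G 0.571, B 0.397.
The surplus seats go to A, F, D, C, E.

A 11; B 4; C 8; D 6; E 7; F 13; G 5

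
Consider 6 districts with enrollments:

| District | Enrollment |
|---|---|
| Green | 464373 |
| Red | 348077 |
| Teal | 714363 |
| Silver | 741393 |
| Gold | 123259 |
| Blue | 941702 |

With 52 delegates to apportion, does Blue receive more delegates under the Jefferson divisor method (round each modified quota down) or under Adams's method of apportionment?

Jefferson

Jefferson: Green 7, Red 5, Teal 11, Silver 12, Gold 2, Blue 15.
Adams: Green 7, Red 6, Teal 11, Silver 12, Gold 2, Blue 14.
Blue gets 15 under Jefferson and 14 under Adams.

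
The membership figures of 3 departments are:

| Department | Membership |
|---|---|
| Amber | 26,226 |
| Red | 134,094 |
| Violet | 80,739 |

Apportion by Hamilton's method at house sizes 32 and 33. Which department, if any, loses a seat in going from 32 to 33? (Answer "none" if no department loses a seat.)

At 32 seats: Amber 3, Red 18, Violet 11.
At 33 seats: Amber 4, Red 18, Violet 11.
No department's allocation decreased.

none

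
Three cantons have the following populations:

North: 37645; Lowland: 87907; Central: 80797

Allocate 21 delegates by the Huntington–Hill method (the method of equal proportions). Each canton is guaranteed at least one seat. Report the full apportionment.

North 4; Lowland 9; Central 8

With divisor 9941: modified quotas North 3.787, Lowland 8.843, Central 8.128.
Geometric-mean thresholds: North √(3·4)=3.464, Lowland √(8·9)=8.485, Central √(8·9)=8.485.
Each quota rounded against its threshold gives North 4, Lowland 9, Central 8 (total 21).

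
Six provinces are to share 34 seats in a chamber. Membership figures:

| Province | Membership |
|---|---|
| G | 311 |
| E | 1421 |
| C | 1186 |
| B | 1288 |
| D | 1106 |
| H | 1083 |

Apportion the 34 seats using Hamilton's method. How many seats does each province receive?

G=2; E=7; C=6; B=7; D=6; H=6

The standard divisor is 6395/34 ≈ 188.088.
Standard quotas: G 1.653, E 7.555, C 6.306, B 6.848, D 5.880, H 5.758.
Lower quotas: G 1, E 7, C 6, B 6, D 5, H 5 (sum 30, leaving 4 seats).
Remainders in descending order: D 0.880, B 0.848, H 0.758, G 0.653, E 0.555, C 0.306.
The surplus seats go to D, B, H, G.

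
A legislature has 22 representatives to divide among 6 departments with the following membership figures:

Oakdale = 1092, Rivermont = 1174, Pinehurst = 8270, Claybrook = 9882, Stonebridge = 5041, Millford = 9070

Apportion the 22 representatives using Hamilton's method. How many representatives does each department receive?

Oakdale 1, Rivermont 1, Pinehurst 5, Claybrook 6, Stonebridge 3, Millford 6

Standard divisor: 34529 ÷ 22 ≈ 1569.5.
Standard quotas: Oakdale 0.6958, Rivermont 0.7480, Pinehurst 5.2692, Claybrook 6.2963, Stonebridge 3.2119, Millford 5.7789.
Lower quotas: Oakdale 0, Rivermont 0, Pinehurst 5, Claybrook 6, Stonebridge 3, Millford 5 (sum 19, leaving 3 seats).
Remainders in descending order: Millford 0.7789, Rivermont 0.7480, Oakdale 0.6958, Claybrook 0.2963, Pinehurst 0.2692, Stonebridge 0.2119.
The surplus seats go to Millford, Rivermont, Oakdale.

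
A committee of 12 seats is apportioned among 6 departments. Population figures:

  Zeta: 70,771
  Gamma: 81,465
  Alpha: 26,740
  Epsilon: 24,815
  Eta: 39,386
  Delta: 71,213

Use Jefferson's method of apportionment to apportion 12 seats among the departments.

Standard divisor 314390/12 ≈ 26199.167; standard quotas: Zeta 2.701, Gamma 3.109, Alpha 1.021, Epsilon 0.947, Eta 1.503, Delta 2.718.
Rounding down gives 2, 3, 1, 0, 1, 2 = 9 seats, so the divisor must be adjusted.
With modified divisor 22000: modified quotas Zeta 3.217, Gamma 3.703, Alpha 1.215, Epsilon 1.128, Eta 1.790, Delta 3.237.
Rounding down: Zeta 3, Gamma 3, Alpha 1, Epsilon 1, Eta 1, Delta 3 (total 12).

Zeta: 3, Gamma: 3, Alpha: 1, Epsilon: 1, Eta: 1, Delta: 3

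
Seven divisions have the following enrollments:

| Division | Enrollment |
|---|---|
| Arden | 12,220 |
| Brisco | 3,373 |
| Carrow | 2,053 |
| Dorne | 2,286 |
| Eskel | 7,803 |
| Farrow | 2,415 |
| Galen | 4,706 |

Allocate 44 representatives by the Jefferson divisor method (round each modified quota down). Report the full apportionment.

Arden=16, Brisco=4, Carrow=2, Dorne=3, Eskel=10, Farrow=3, Galen=6

Standard divisor 34856/44 ≈ 792.182; standard quotas: Arden 15.426, Brisco 4.258, Carrow 2.592, Dorne 2.886, Eskel 9.850, Farrow 3.049, Galen 5.941.
Rounding down gives 15, 4, 2, 2, 9, 3, 5 = 40 seats, so the divisor must be adjusted.
With modified divisor 740: modified quotas Arden 16.514, Brisco 4.558, Carrow 2.774, Dorne 3.089, Eskel 10.545, Farrow 3.264, Galen 6.359.
Rounding down: Arden 16, Brisco 4, Carrow 2, Dorne 3, Eskel 10, Farrow 3, Galen 6 (total 44).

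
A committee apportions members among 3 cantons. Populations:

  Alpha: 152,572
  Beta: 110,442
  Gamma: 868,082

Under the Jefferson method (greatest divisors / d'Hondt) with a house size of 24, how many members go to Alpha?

3

Standard divisor 1131096/24 ≈ 47129; standard quotas: Alpha 3.237, Beta 2.343, Gamma 18.419.
Rounding down gives 3, 2, 18 = 23 seats, so the divisor must be adjusted.
With modified divisor 44500: modified quotas Alpha 3.429, Beta 2.482, Gamma 19.507.
Rounding down: Alpha 3, Beta 2, Gamma 19 (total 24).
Alpha receives 3.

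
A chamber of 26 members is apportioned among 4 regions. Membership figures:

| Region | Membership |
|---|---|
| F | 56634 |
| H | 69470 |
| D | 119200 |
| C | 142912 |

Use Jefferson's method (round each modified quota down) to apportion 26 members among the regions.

F: 4, H: 4, D: 8, C: 10

Standard divisor 388216/26 ≈ 14931.385; standard quotas: F 3.793, H 4.653, D 7.983, C 9.571.
Rounding down gives 3, 4, 7, 9 = 23 seats, so the divisor must be adjusted.
With modified divisor 14000: modified quotas F 4.045, H 4.962, D 8.514, C 10.208.
Rounding down: F 4, H 4, D 8, C 10 (total 26).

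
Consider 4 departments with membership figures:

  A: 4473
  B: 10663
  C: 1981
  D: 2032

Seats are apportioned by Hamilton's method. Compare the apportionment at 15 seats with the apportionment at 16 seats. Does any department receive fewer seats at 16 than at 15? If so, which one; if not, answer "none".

C

At 15 seats: A 3, B 8, C 2, D 2.
At 16 seats: A 4, B 9, C 1, D 2.
C drops from 2 to 1.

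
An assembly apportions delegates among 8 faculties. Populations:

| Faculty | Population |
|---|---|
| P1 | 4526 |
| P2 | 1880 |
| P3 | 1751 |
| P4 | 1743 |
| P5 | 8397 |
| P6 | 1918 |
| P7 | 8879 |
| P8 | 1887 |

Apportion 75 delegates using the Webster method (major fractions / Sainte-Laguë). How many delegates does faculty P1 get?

Standard divisor 30981/75 ≈ 413.08; standard quotas: P1 10.957, P2 4.551, P3 4.239, P4 4.220, P5 20.328, P6 4.643, P7 21.495, P8 4.568.
Rounding to the nearest integer gives P1 11, P2 5, P3 4, P4 4, P5 20, P6 5, P7 21, P8 5 — total 75, matching the house size, so no adjustment is needed.
P1 receives 11.

11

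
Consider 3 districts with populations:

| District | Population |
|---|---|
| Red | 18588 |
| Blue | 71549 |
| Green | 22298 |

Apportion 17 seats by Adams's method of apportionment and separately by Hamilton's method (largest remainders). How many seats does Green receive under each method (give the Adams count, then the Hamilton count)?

Adams: Red 3, Blue 10, Green 4.
Hamilton: Red 3, Blue 11, Green 3.
Green gets 4 under Adams and 3 under Hamilton.

4 and 3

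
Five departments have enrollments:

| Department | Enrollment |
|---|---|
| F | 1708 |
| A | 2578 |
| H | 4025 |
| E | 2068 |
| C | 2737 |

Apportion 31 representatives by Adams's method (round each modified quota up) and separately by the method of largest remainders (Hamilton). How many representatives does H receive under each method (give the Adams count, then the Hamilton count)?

9 and 10

Adams: F 4, A 6, H 9, E 5, C 7.
Hamilton: F 4, A 6, H 10, E 5, C 6.
H gets 9 under Adams and 10 under Hamilton.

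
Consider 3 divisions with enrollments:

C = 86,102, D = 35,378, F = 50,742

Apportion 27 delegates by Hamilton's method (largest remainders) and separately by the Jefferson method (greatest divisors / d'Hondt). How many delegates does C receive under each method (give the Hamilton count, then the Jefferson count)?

13 and 14

Hamilton: C 13, D 6, F 8.
Jefferson: C 14, D 5, F 8.
C gets 13 under Hamilton and 14 under Jefferson.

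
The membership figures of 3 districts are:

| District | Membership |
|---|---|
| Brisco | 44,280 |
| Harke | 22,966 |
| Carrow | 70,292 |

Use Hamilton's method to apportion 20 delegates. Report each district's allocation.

Brisco: 7, Harke: 3, Carrow: 10

Standard divisor: 137538 ÷ 20 ≈ 6876.9.
Standard quotas: Brisco 6.4389, Harke 3.3396, Carrow 10.2215.
Lower quotas: Brisco 6, Harke 3, Carrow 10 (sum 19, leaving 1 seat).
Remainders in descending order: Brisco 0.4389, Harke 0.3396, Carrow 0.2215.
Largest remainder: Brisco receives the extra seat.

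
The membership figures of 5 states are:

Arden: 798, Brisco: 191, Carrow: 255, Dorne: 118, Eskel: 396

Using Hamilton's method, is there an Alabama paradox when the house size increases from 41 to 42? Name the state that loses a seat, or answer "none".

At 41 seats: Arden 19, Brisco 4, Carrow 6, Dorne 3, Eskel 9.
At 42 seats: Arden 19, Brisco 5, Carrow 6, Dorne 3, Eskel 9.
No state's allocation decreased.

none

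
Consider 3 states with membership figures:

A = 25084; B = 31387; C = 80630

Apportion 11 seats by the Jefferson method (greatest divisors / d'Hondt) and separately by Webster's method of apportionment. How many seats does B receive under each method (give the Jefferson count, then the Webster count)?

Jefferson: A 2, B 2, C 7.
Webster: A 2, B 3, C 6.
B gets 2 under Jefferson and 3 under Webster.

2 and 3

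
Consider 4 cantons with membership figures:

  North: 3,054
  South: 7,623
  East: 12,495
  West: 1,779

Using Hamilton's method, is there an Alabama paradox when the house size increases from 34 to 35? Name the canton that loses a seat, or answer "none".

At 34 seats: North 4, South 10, East 17, West 3.
At 35 seats: North 4, South 11, East 18, West 2.
West drops from 3 to 2.

West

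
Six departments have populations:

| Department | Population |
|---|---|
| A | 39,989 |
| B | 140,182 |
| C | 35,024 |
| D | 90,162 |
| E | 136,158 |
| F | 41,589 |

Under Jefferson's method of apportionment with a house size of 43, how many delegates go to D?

Standard divisor 483104/43 ≈ 11234.977; standard quotas: A 3.559, B 12.477, C 3.117, D 8.025, E 12.119, F 3.702.
Rounding down gives 3, 12, 3, 8, 12, 3 = 41 seats, so the divisor must be adjusted.
With modified divisor 10450.8: modified quotas A 3.826, B 13.414, C 3.351, D 8.627, E 13.029, F 3.980.
Rounding down: A 3, B 13, C 3, D 8, E 13, F 3 (total 43).
D receives 8.

8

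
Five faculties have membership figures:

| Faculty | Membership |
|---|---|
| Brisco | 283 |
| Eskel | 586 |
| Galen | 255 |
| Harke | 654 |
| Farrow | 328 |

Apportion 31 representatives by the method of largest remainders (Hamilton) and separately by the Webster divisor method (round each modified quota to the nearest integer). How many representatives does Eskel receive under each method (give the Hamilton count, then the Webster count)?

8 and 9

Hamilton: Brisco 4, Eskel 8, Galen 4, Harke 10, Farrow 5.
Webster: Brisco 4, Eskel 9, Galen 4, Harke 9, Farrow 5.
Eskel gets 8 under Hamilton and 9 under Webster.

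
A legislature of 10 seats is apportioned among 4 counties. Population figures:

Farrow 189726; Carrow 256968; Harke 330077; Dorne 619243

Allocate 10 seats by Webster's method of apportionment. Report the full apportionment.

Standard divisor 1396014/10 ≈ 139601.4; standard quotas: Farrow 1.359, Carrow 1.841, Harke 2.364, Dorne 4.436.
Rounding to the nearest integer gives 1, 2, 2, 4 = 9 seats, so the divisor must be adjusted.
With modified divisor 134800: modified quotas Farrow 1.407, Carrow 1.906, Harke 2.449, Dorne 4.594.
Rounding to the nearest integer: Farrow 1, Carrow 2, Harke 2, Dorne 5 (total 10).

Farrow=1, Carrow=2, Harke=2, Dorne=5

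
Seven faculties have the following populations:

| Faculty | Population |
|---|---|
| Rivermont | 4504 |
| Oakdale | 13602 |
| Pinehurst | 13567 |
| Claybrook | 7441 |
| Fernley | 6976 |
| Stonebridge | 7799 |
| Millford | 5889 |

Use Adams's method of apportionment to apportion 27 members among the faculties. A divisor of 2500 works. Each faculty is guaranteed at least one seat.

With modified divisor 2500: modified quotas Rivermont 1.802, Oakdale 5.441, Pinehurst 5.427, Claybrook 2.976, Fernley 2.790, Stonebridge 3.120, Millford 2.356.
Rounding up: Rivermont 2, Oakdale 6, Pinehurst 6, Claybrook 3, Fernley 3, Stonebridge 4, Millford 3 (total 27).

Rivermont 2, Oakdale 6, Pinehurst 6, Claybrook 3, Fernley 3, Stonebridge 4, Millford 3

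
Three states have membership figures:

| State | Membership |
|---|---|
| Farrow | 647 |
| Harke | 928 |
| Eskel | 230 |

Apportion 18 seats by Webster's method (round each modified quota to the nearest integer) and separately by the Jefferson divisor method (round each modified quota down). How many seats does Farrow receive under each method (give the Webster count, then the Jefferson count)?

Webster: Farrow 7, Harke 9, Eskel 2.
Jefferson: Farrow 6, Harke 10, Eskel 2.
Farrow gets 7 under Webster and 6 under Jefferson.

7 and 6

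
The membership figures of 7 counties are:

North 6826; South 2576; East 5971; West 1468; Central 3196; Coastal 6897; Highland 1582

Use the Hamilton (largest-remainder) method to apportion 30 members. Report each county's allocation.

North 7, South 3, East 6, West 2, Central 3, Coastal 7, Highland 2

The standard divisor is 28516/30 ≈ 950.533.
Standard quotas: North 7.1812, South 2.7101, East 6.2817, West 1.5444, Central 3.3623, Coastal 7.2559, Highland 1.6643.
Lower quotas: North 7, South 2, East 6, West 1, Central 3, Coastal 7, Highland 1 (sum 27, leaving 3 seats).
Remainders in descending order: South 0.7101, Highland 0.6643, West 0.5444, Central 0.3623, East 0.2817, Coastal 0.2559, North 0.1812.
The surplus seats go to South, Highland, West.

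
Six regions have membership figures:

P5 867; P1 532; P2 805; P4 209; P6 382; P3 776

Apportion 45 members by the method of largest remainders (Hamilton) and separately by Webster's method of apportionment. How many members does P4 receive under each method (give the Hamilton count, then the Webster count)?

Hamilton: P5 11, P1 7, P2 10, P4 2, P6 5, P3 10.
Webster: P5 11, P1 7, P2 10, P4 3, P6 5, P3 9.
P4 gets 2 under Hamilton and 3 under Webster.

2 and 3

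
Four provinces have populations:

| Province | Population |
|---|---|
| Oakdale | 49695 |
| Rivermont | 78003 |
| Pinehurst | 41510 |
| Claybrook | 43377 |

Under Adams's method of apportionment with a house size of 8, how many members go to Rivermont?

2

Standard divisor 212585/8 ≈ 26573.125; standard quotas: Oakdale 1.870, Rivermont 2.935, Pinehurst 1.562, Claybrook 1.632.
Rounding up gives 2, 3, 2, 2 = 9 seats, so the divisor must be adjusted.
With modified divisor 40300: modified quotas Oakdale 1.233, Rivermont 1.936, Pinehurst 1.030, Claybrook 1.076.
Rounding up: Oakdale 2, Rivermont 2, Pinehurst 2, Claybrook 2 (total 8).
Rivermont receives 2.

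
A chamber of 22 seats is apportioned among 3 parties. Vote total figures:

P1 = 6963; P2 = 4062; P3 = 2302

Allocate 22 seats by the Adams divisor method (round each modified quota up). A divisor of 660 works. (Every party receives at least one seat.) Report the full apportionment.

With modified divisor 660: modified quotas P1 10.550, P2 6.155, P3 3.488.
Rounding up: P1 11, P2 7, P3 4 (total 22).

P1=11, P2=7, P3=4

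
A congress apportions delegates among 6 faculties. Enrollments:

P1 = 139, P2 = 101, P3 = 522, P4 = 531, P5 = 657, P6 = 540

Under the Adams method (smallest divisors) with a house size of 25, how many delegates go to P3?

5

Standard divisor 2490/25 ≈ 99.6; standard quotas: P1 1.396, P2 1.014, P3 5.241, P4 5.331, P5 6.596, P6 5.422.
Rounding up gives 2, 2, 6, 6, 7, 6 = 29 seats, so the divisor must be adjusted.
With modified divisor 109: modified quotas P1 1.275, P2 0.927, P3 4.789, P4 4.872, P5 6.028, P6 4.954.
Rounding up: P1 2, P2 1, P3 5, P4 5, P5 7, P6 5 (total 25).
P3 receives 5.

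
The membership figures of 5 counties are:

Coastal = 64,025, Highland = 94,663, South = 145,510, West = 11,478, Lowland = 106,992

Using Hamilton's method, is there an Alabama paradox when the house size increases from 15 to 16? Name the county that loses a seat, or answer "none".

West

At 15 seats: Coastal 2, Highland 3, South 5, West 1, Lowland 4.
At 16 seats: Coastal 2, Highland 4, South 6, West 0, Lowland 4.
West drops from 1 to 0.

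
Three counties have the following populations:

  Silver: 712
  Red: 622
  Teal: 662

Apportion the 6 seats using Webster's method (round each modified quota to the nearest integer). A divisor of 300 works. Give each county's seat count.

Silver: 2, Red: 2, Teal: 2

With modified divisor 300: modified quotas Silver 2.373, Red 2.073, Teal 2.207.
Rounding to the nearest integer: Silver 2, Red 2, Teal 2 (total 6).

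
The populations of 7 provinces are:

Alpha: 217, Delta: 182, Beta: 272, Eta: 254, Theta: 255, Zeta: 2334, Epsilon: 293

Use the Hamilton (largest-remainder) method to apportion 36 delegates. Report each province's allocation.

The standard divisor is 3807/36 ≈ 105.75.
Standard quotas: Alpha 2.052, Delta 1.721, Beta 2.572, Eta 2.402, Theta 2.411, Zeta 22.071, Epsilon 2.771.
Lower quotas: Alpha 2, Delta 1, Beta 2, Eta 2, Theta 2, Zeta 22, Epsilon 2 (sum 33, leaving 3 seats).
Remainders in descending order: Epsilon 0.771, Delta 0.721, Beta 0.572, Theta 0.411, Eta 0.402, Zeta 0.071, Alpha 0.052.
Largest remainders: Epsilon, Delta, Beta receive the extra seats.

Alpha: 2, Delta: 2, Beta: 3, Eta: 2, Theta: 2, Zeta: 22, Epsilon: 3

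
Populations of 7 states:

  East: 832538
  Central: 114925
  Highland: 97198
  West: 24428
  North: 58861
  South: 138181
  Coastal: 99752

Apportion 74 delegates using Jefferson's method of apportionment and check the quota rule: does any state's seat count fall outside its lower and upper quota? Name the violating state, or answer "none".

East

Standard quotas: East 45.105, Central 6.226, Highland 5.266, West 1.323, North 3.189, South 7.486, Coastal 5.404.
Jefferson allocation: East 47, Central 6, Highland 5, West 1, North 3, South 7, Coastal 5.
East has quota 45.105 (lower 45, upper 46) but receives 47 — outside the quota interval.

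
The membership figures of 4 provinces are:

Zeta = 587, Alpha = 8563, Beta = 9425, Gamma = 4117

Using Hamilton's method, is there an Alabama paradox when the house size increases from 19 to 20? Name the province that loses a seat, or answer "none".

At 19 seats: Zeta 1, Alpha 7, Beta 8, Gamma 3.
At 20 seats: Zeta 0, Alpha 8, Beta 8, Gamma 4.
Zeta drops from 1 to 0.

Zeta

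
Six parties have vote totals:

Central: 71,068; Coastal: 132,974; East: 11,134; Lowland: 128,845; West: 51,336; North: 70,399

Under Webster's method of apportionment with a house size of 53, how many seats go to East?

Standard divisor 465756/53 ≈ 8787.849; standard quotas: Central 8.087, Coastal 15.132, East 1.267, Lowland 14.662, West 5.842, North 8.011.
Rounding to the nearest integer gives Central 8, Coastal 15, East 1, Lowland 15, West 6, North 8 — total 53, matching the house size, so no adjustment is needed.
East receives 1.

1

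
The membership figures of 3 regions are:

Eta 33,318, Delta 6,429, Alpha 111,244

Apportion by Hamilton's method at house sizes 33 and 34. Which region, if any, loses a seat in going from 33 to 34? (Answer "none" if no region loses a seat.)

At 33 seats: Eta 7, Delta 2, Alpha 24.
At 34 seats: Eta 8, Delta 1, Alpha 25.
Delta drops from 2 to 1.

Delta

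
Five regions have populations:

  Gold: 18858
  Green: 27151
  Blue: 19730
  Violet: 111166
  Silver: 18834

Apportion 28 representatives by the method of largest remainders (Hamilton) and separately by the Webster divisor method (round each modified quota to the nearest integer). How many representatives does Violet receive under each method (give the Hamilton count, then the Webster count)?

16 and 15

Hamilton: Gold 3, Green 4, Blue 3, Violet 16, Silver 2.
Webster: Gold 3, Green 4, Blue 3, Violet 15, Silver 3.
Violet gets 16 under Hamilton and 15 under Webster.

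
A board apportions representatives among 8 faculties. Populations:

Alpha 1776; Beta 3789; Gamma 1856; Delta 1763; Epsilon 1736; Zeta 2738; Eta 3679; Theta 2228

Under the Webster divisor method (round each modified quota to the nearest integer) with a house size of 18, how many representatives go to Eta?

Standard divisor 19565/18 ≈ 1086.944; standard quotas: Alpha 1.634, Beta 3.486, Gamma 1.708, Delta 1.622, Epsilon 1.597, Zeta 2.519, Eta 3.385, Theta 2.050.
Rounding to the nearest integer gives 2, 3, 2, 2, 2, 3, 3, 2 = 19 seats, so the divisor must be adjusted.
With modified divisor 1130: modified quotas Alpha 1.572, Beta 3.353, Gamma 1.642, Delta 1.560, Epsilon 1.536, Zeta 2.423, Eta 3.256, Theta 1.972.
Rounding to the nearest integer: Alpha 2, Beta 3, Gamma 2, Delta 2, Epsilon 2, Zeta 2, Eta 3, Theta 2 (total 18).
Eta receives 3.

3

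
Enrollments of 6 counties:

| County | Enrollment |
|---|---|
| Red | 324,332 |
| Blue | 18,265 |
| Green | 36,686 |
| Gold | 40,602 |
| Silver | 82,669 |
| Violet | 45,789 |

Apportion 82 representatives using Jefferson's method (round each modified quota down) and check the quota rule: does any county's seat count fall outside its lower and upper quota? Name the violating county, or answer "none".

Standard quotas: Red 48.501, Blue 2.731, Green 5.486, Gold 6.072, Silver 12.362, Violet 6.847.
Jefferson allocation: Red 50, Blue 2, Green 5, Gold 6, Silver 12, Violet 7.
Red has quota 48.501 (lower 48, upper 49) but receives 50 — outside the quota interval.

Red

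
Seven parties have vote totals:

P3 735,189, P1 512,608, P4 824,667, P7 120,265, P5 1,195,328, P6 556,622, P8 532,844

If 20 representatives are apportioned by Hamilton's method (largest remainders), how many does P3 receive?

3

Standard divisor: 4477523 ÷ 20 ≈ 223876.15.
Standard quotas: P3 3.2839, P1 2.2897, P4 3.6836, P7 0.5372, P5 5.3392, P6 2.4863, P8 2.3801.
Lower quotas: P3 3, P1 2, P4 3, P7 0, P5 5, P6 2, P8 2 (sum 17, leaving 3 seats).
Remainders in descending order: P4 0.6836, P7 0.5372, P6 0.4863, P8 0.3801, P5 0.3392, P1 0.2897, P3 0.2839.
The surplus seats go to P4, P7, P6.
P3 receives 3.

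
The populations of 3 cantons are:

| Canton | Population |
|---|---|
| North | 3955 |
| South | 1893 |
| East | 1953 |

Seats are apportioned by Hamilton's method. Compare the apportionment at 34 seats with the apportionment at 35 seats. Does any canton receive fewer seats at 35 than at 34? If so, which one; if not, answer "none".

At 34 seats: North 17, South 8, East 9.
At 35 seats: North 18, South 8, East 9.
No canton's allocation decreased.

none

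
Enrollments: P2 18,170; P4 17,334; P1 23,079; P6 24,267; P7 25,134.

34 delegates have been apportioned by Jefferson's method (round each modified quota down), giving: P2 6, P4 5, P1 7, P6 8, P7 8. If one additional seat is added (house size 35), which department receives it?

P4

Priority for the next seat is population ÷ (current seats + 1).
Priorities: P2 2595.714, P4 2889.000, P1 2884.875, P6 2696.333, P7 2792.667.
Highest priority: P4.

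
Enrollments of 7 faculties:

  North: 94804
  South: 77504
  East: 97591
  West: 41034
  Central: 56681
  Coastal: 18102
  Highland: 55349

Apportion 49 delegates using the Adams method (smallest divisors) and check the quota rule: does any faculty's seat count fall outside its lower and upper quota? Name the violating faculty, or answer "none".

none

Standard quotas: North 10.532, South 8.610, East 10.842, West 4.559, Central 6.297, Coastal 2.011, Highland 6.149.
Adams allocation: North 10, South 9, East 11, West 5, Central 6, Coastal 2, Highland 6.
Every allocation lies between the lower and upper quota.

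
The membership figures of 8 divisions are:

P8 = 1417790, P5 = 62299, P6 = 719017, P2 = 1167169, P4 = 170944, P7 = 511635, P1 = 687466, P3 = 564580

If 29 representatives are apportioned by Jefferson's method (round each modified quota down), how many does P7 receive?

Standard divisor 5300900/29 ≈ 182789.655; standard quotas: P8 7.756, P5 0.341, P6 3.934, P2 6.385, P4 0.935, P7 2.799, P1 3.761, P3 3.089.
Rounding down gives 7, 0, 3, 6, 0, 2, 3, 3 = 24 seats, so the divisor must be adjusted.
With modified divisor 167500: modified quotas P8 8.464, P5 0.372, P6 4.293, P2 6.968, P4 1.021, P7 3.055, P1 4.104, P3 3.371.
Rounding down: P8 8, P5 0, P6 4, P2 6, P4 1, P7 3, P1 4, P3 3 (total 29).
P7 receives 3.

3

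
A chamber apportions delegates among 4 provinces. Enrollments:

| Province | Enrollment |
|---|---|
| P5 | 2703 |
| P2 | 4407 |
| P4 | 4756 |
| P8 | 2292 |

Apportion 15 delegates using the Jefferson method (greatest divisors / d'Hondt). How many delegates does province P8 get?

2

Standard divisor 14158/15 ≈ 943.867; standard quotas: P5 2.864, P2 4.669, P4 5.039, P8 2.428.
Rounding down gives 2, 4, 5, 2 = 13 seats, so the divisor must be adjusted.
With modified divisor 800: modified quotas P5 3.379, P2 5.509, P4 5.945, P8 2.865.
Rounding down: P5 3, P2 5, P4 5, P8 2 (total 15).
P8 receives 2.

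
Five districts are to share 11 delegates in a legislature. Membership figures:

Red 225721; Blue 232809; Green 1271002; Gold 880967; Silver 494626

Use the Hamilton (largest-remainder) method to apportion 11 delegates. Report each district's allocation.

Red=1, Blue=1, Green=4, Gold=3, Silver=2

Total 3105125; standard divisor 3105125/11 ≈ 282284.091.
Standard quotas: Red 0.7996, Blue 0.8247, Green 4.5026, Gold 3.1209, Silver 1.7522.
Lower quotas: Red 0, Blue 0, Green 4, Gold 3, Silver 1 (sum 8, leaving 3 seats).
Remainders in descending order: Blue 0.8247, Red 0.7996, Silver 0.7522, Green 0.5026, Gold 0.1209.
Largest remainders: Blue, Red, Silver receive the extra seats.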